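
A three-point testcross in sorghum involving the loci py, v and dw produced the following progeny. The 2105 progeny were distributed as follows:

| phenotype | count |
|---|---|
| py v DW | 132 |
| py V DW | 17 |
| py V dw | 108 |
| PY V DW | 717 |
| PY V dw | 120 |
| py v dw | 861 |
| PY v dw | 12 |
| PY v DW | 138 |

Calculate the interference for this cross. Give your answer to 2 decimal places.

0.21

The two most frequent reciprocal classes, py v dw and PY V DW, are the parental types, so the F1 was py v dw / PY V DW.
The two rarest classes, PY v dw and py V DW, are the double crossovers. Comparing them with the parentals, only the py allele has switched, so py is the middle locus and the order is v – py – dw.
v–py: (246 + 29)/2105 = 0.1306; py–dw: (252 + 29)/2105 = 0.1335.
Expected DCO frequency = 0.1306 × 0.1335 ≈ 0.01744; observed = 29/2105 ≈ 0.01378.
Coefficient of coincidence = 0.01378/0.01744 ≈ 0.79; interference = 1 − 0.79 = 0.21.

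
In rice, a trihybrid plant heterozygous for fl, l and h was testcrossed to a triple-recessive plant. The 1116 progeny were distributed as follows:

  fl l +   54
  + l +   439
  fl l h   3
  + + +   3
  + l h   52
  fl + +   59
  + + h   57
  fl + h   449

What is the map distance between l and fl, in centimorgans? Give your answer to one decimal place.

10.5 centimorgans

The two most frequent reciprocal classes, + l + and fl + h, are the parental types, so the F1 was + l + / fl + h.
The two rarest classes, + + + and fl l h, are the double crossovers. Comparing them with the parentals, only the l allele has switched, so l is the middle locus and the order is h – l – fl.
Crossovers in the l–fl interval produce the single-crossover classes fl l + and + + h (54 + 57 = 111) plus the double crossovers (6).
RF(l–fl) = (111 + 6) / 1116 = 117/1116 = 0.1048 → 10.5 centimorgans.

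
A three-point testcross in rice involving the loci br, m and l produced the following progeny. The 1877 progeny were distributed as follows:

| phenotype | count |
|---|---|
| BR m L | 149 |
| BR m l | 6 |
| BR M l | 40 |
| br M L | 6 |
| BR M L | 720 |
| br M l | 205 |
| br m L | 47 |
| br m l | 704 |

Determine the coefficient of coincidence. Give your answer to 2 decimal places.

The two most frequent reciprocal classes, BR M L and br m l, are the parental types, so the F1 was BR M L / br m l.
The two rarest classes, br M L and BR m l, are the double crossovers. Comparing them with the parentals, only the br allele has switched, so br is the middle locus and the order is l – br – m.
l–br: (87 + 12)/1877 = 0.0527; br–m: (354 + 12)/1877 = 0.1950.
Expected DCO frequency = 0.0527 × 0.1950 ≈ 0.01028; observed = 12/1877 ≈ 0.00639.
Coefficient of coincidence = 0.00639/0.01028 ≈ 0.62.

0.62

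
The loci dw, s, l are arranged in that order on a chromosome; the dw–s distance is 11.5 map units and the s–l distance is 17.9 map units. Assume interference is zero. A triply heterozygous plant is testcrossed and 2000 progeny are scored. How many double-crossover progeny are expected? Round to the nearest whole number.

Map distances give recombination frequencies of 0.115 and 0.179 for the two intervals.
With no interference, expected double-crossover frequency = 0.115 × 0.179 = 0.02058.
Expected number = 0.02058 × 2000 = 41.17 ≈ 41.

41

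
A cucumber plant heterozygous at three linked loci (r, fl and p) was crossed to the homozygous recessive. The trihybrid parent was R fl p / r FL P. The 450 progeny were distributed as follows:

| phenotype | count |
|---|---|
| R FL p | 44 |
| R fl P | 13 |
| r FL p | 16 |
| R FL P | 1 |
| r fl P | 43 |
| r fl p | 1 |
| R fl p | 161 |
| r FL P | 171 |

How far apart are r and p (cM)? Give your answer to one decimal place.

6.9 cM

The two rarest classes, r fl p and R FL P, are the double crossovers. Comparing them with the parentals, only the r allele has switched, so r is the middle locus and the order is p – r – fl.
Crossovers in the p–r interval produce the single-crossover classes R fl P and r FL p (13 + 16 = 29) plus the double crossovers (2).
RF(p–r) = (29 + 2) / 450 = 31/450 = 0.0689 → 6.9 cM.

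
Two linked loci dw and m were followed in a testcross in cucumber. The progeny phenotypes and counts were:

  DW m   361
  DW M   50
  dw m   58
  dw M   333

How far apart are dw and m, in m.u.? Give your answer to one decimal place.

The two most frequent classes, DW m (361) and dw M (333), are the parental types, so the F1 was DW m / dw M.
The recombinant classes are DW M and dw m: 50 + 58 = 108.
Recombination frequency = 108/802 = 0.1347 ≈ 13.5%, i.e. 13.5 m.u.

13.5 m.u.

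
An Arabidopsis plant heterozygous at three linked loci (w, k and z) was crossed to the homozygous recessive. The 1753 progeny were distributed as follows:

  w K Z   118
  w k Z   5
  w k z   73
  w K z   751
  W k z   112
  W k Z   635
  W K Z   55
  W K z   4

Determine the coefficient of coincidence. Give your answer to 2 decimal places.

The two most frequent reciprocal classes, W k Z and w K z, are the parental types, so the F1 was W k Z / w K z.
The two rarest classes, w k Z and W K z, are the double crossovers. Comparing them with the parentals, only the w allele has switched, so w is the middle locus and the order is z – w – k.
z–w: (230 + 9)/1753 = 0.1363; w–k: (128 + 9)/1753 = 0.0782.
Expected DCO frequency = 0.1363 × 0.0782 ≈ 0.01066; observed = 9/1753 ≈ 0.00513.
Coefficient of coincidence = 0.00513/0.01066 ≈ 0.48.

0.48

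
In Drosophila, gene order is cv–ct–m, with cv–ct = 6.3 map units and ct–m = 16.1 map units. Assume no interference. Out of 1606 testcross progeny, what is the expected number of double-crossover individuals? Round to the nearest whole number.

Map distances give recombination frequencies of 0.063 and 0.161 for the two intervals.
With no interference, expected double-crossover frequency = 0.063 × 0.161 = 0.01014.
Expected number = 0.01014 × 1606 = 16.29 ≈ 16.

16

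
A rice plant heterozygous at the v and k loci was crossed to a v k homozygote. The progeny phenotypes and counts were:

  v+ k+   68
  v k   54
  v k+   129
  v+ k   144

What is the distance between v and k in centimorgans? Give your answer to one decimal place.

The two most frequent classes, v+ k (144) and v k+ (129), are the parental types, so the F1 was v+ k / v k+.
The recombinant classes are v+ k+ and v k: 68 + 54 = 122.
Recombination frequency = 122/395 = 0.3089 ≈ 30.9%, i.e. 30.9 centimorgans.

30.9 centimorgans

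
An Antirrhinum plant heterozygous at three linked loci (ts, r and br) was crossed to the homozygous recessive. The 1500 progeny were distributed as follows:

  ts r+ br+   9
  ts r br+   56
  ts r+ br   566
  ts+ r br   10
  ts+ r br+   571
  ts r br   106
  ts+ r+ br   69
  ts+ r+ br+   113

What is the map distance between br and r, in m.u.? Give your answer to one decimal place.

The two most frequent reciprocal classes, ts+ r br+ and ts r+ br, are the parental types, so the F1 was ts+ r br+ / ts r+ br.
The two rarest classes, ts+ r br and ts r+ br+, are the double crossovers. Comparing them with the parentals, only the br allele has switched, so br is the middle locus and the order is r – br – ts.
Crossovers in the r–br interval produce the single-crossover classes ts+ r+ br+ and ts r br (113 + 106 = 219) plus the double crossovers (19).
RF(r–br) = (219 + 19) / 1500 = 238/1500 = 0.1587 → 15.9 m.u.

15.9 m.u.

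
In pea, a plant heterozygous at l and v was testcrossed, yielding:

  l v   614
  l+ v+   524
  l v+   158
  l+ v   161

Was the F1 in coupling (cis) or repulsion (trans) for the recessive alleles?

cis

The two most frequent classes are l+ v+ (524) and l v (614); these are the parental (non-recombinant) types.
So the F1 carried l+ v+ on one chromosome and l v on the other — the recessive alleles are on the same chromosome (cis / coupling).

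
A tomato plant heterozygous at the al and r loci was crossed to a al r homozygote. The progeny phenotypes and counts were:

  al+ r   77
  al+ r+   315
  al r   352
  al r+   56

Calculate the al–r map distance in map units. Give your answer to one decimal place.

16.6 map units

The two most frequent classes, al+ r+ (315) and al r (352), are the parental types, so the F1 was al+ r+ / al r.
The recombinant classes are al+ r and al r+: 77 + 56 = 133.
Recombination frequency = 133/800 = 0.1663 ≈ 16.6%, i.e. 16.6 map units.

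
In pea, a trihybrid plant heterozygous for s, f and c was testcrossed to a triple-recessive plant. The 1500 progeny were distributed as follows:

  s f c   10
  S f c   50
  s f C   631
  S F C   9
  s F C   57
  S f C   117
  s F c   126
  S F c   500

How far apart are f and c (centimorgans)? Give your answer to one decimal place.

The two most frequent reciprocal classes, s f C and S F c, are the parental types, so the F1 was s f C / S F c.
The two rarest classes, s f c and S F C, are the double crossovers. Comparing them with the parentals, only the c allele has switched, so c is the middle locus and the order is f – c – s.
Crossovers in the f–c interval produce the single-crossover classes s F C and S f c (57 + 50 = 107) plus the double crossovers (19).
RF(f–c) = (107 + 19) / 1500 = 126/1500 = 0.0840 → 8.4 centimorgans.

8.4 centimorgans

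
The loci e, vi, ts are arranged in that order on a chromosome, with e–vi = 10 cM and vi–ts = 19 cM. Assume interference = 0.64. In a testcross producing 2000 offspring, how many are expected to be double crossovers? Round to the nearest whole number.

14

Map distances give recombination frequencies of 0.100 and 0.190 for the two intervals.
With interference 0.64 (so coincidence = 0.36), expected double-crossover frequency = 0.100 × 0.190 × 0.36 = 0.00684.
Expected number = 0.00684 × 2000 = 13.68 ≈ 14.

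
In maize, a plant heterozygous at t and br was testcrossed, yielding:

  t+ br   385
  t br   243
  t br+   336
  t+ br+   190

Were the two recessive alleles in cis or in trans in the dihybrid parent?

The two most frequent classes are t+ br (385) and t br+ (336); these are the parental (non-recombinant) types.
So the F1 carried t+ br on one chromosome and t br+ on the other — the recessive alleles are on opposite chromosomes (trans / repulsion).

trans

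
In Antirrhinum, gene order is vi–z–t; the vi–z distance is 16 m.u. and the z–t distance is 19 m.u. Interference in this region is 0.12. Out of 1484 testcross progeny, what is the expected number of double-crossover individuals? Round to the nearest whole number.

Map distances give recombination frequencies of 0.160 and 0.190 for the two intervals.
With interference 0.12 (so coincidence = 0.88), expected double-crossover frequency = 0.160 × 0.190 × 0.88 = 0.02675.
Expected number = 0.02675 × 1484 = 39.70 ≈ 40.

40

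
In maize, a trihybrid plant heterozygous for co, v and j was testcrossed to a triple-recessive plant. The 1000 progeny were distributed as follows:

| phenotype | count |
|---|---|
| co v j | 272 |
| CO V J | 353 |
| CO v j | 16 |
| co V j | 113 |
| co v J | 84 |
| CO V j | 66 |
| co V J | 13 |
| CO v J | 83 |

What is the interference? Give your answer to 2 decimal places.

The two most frequent reciprocal classes, co v j and CO V J, are the parental types, so the F1 was co v j / CO V J.
The two rarest classes, CO v j and co V J, are the double crossovers. Comparing them with the parentals, only the co allele has switched, so co is the middle locus and the order is j – co – v.
j–co: (150 + 29)/1000 = 0.1790; co–v: (196 + 29)/1000 = 0.2250.
Expected DCO frequency = 0.1790 × 0.2250 ≈ 0.04027; observed = 29/1000 ≈ 0.02900.
Coefficient of coincidence = 0.02900/0.04027 ≈ 0.72; interference = 1 − 0.72 = 0.28.

0.28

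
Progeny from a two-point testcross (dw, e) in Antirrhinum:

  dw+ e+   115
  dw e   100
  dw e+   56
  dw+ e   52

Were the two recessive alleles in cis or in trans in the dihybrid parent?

The two most frequent classes are dw+ e+ (115) and dw e (100); these are the parental (non-recombinant) types.
So the F1 carried dw+ e+ on one chromosome and dw e on the other — the recessive alleles are on the same chromosome (cis / coupling).

cis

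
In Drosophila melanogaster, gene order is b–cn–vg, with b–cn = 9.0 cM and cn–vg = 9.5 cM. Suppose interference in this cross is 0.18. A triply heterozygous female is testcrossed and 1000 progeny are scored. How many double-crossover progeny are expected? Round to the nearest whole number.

7

Map distances give recombination frequencies of 0.090 and 0.095 for the two intervals.
With interference 0.18 (so coincidence = 0.82), expected double-crossover frequency = 0.090 × 0.095 × 0.82 = 0.00701.
Expected number = 0.00701 × 1000 = 7.01 ≈ 7.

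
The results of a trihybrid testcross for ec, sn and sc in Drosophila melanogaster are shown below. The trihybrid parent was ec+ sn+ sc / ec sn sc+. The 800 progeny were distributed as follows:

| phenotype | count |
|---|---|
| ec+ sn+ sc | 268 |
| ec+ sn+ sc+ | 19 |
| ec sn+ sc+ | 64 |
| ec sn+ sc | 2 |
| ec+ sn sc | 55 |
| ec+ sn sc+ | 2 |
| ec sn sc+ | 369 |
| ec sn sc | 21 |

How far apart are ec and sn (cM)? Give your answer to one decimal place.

The two rarest classes, ec sn+ sc and ec+ sn sc+, are the double crossovers. Comparing them with the parentals, only the ec allele has switched, so ec is the middle locus and the order is sn – ec – sc.
Crossovers in the sn–ec interval produce the single-crossover classes ec+ sn sc and ec sn+ sc+ (55 + 64 = 119) plus the double crossovers (4).
RF(sn–ec) = (119 + 4) / 800 = 123/800 = 0.1537 → 15.4 cM.

15.4 cM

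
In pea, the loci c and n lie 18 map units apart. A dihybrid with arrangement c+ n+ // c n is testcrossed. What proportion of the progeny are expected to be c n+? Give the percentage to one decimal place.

A map distance of 18 map units corresponds to a recombination frequency of 0.180.
The F1 is c+ n+ / c n, so c n+ is a recombinant gamete class with expected frequency r/2 = 0.180/2 = 0.0900.
That is 0.0900 = 9.0% of the progeny.

9.0%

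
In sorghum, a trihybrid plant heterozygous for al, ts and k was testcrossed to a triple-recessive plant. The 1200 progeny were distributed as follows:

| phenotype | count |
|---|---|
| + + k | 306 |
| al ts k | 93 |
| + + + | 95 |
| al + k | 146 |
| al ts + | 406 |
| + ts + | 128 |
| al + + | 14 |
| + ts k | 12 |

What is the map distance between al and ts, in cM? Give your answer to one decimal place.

25.0 cM

The two most frequent reciprocal classes, al ts + and + + k, are the parental types, so the F1 was al ts + / + + k.
The two rarest classes, al + + and + ts k, are the double crossovers. Comparing them with the parentals, only the ts allele has switched, so ts is the middle locus and the order is k – ts – al.
Crossovers in the ts–al interval produce the single-crossover classes + ts + and al + k (128 + 146 = 274) plus the double crossovers (26).
RF(ts–al) = (274 + 26) / 1200 = 300/1200 = 0.2500 → 25.0 cM.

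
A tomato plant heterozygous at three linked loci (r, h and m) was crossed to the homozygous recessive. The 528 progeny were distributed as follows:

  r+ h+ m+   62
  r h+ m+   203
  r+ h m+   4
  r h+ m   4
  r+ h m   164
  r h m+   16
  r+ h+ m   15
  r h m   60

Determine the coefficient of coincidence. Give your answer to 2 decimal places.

0.83

The two most frequent reciprocal classes, r+ h m and r h+ m+, are the parental types, so the F1 was r+ h m / r h+ m+.
The two rarest classes, r+ h m+ and r h+ m, are the double crossovers. Comparing them with the parentals, only the m allele has switched, so m is the middle locus and the order is r – m – h.
r–m: (122 + 8)/528 = 0.2462; m–h: (31 + 8)/528 = 0.0739.
Expected DCO frequency = 0.2462 × 0.0739 ≈ 0.01819; observed = 8/528 ≈ 0.01515.
Coefficient of coincidence = 0.01515/0.01819 ≈ 0.83.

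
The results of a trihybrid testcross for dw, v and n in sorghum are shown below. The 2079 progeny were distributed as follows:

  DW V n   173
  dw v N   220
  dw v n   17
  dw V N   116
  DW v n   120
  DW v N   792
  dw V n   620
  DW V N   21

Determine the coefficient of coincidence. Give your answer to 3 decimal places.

0.669

The two most frequent reciprocal classes, DW v N and dw V n, are the parental types, so the F1 was DW v N / dw V n.
The two rarest classes, DW V N and dw v n, are the double crossovers. Comparing them with the parentals, only the v allele has switched, so v is the middle locus and the order is n – v – dw.
n–v: (236 + 38)/2079 = 0.1318; v–dw: (393 + 38)/2079 = 0.2073.
Expected DCO frequency = 0.1318 × 0.2073 ≈ 0.02732; observed = 38/2079 ≈ 0.01828.
Coefficient of coincidence = 0.01828/0.02732 ≈ 0.669.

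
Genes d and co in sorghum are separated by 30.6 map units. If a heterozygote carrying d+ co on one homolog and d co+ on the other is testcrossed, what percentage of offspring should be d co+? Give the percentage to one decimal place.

A map distance of 30.6 map units corresponds to a recombination frequency of 0.306.
The F1 is d+ co / d co+, so d co+ is a parental gamete class with expected frequency (1 − r)/2 = 0.694/2 = 0.3470.
That is 0.3470 = 34.7% of the progeny.

34.7%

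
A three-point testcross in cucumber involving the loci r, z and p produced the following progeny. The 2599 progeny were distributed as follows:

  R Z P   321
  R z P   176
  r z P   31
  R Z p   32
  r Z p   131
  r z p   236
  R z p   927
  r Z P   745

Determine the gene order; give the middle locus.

z

The two most frequent reciprocal classes, r Z P and R z p, are the parental types, so the F1 was r Z P / R z p.
The two rarest classes, r z P and R Z p, are the double crossovers. Comparing them with the parentals, only the z allele has switched, so z is the middle locus and the order is p – z – r.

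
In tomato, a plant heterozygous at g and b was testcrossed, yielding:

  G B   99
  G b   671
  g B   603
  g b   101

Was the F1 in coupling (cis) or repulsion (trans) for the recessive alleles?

trans

The two most frequent classes are G b (671) and g B (603); these are the parental (non-recombinant) types.
So the F1 carried G b on one chromosome and g B on the other — the recessive alleles are on opposite chromosomes (trans / repulsion).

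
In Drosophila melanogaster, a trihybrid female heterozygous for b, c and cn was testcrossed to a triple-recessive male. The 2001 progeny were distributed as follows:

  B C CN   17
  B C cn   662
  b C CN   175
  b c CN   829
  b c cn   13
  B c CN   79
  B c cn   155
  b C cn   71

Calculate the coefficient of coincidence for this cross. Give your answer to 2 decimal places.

0.93

The two most frequent reciprocal classes, B C cn and b c CN, are the parental types, so the F1 was B C cn / b c CN.
The two rarest classes, B C CN and b c cn, are the double crossovers. Comparing them with the parentals, only the cn allele has switched, so cn is the middle locus and the order is c – cn – b.
c–cn: (330 + 30)/2001 = 0.1799; cn–b: (150 + 30)/2001 = 0.0900.
Expected DCO frequency = 0.1799 × 0.0900 ≈ 0.01619; observed = 30/2001 ≈ 0.01499.
Coefficient of coincidence = 0.01499/0.01619 ≈ 0.93.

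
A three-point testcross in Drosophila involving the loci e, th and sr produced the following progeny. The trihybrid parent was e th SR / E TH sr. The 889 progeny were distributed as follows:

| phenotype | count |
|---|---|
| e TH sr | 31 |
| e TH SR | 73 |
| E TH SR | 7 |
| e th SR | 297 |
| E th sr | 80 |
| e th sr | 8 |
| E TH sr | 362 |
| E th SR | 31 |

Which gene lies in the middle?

The two rarest classes, e th sr and E TH SR, are the double crossovers. Comparing them with the parentals, only the sr allele has switched, so sr is the middle locus and the order is e – sr – th.

sr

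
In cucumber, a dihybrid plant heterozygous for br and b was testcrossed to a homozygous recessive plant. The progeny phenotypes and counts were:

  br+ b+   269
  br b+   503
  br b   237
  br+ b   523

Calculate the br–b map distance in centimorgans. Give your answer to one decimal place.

The two most frequent classes, br+ b (523) and br b+ (503), are the parental types, so the F1 was br+ b / br b+.
The recombinant classes are br+ b+ and br b: 269 + 237 = 506.
Recombination frequency = 506/1532 = 0.3303 ≈ 33.0%, i.e. 33.0 centimorgans.

33.0 centimorgans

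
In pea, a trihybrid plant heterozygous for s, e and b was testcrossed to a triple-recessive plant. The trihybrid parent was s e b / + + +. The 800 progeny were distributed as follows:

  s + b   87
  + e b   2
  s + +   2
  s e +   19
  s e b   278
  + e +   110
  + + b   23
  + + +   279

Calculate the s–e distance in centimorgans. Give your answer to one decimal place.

The two rarest classes, + e b and s + +, are the double crossovers. Comparing them with the parentals, only the s allele has switched, so s is the middle locus and the order is b – s – e.
Crossovers in the s–e interval produce the single-crossover classes s + b and + e + (87 + 110 = 197) plus the double crossovers (4).
RF(s–e) = (197 + 4) / 800 = 201/800 = 0.2512 → 25.1 centimorgans.

25.1 centimorgans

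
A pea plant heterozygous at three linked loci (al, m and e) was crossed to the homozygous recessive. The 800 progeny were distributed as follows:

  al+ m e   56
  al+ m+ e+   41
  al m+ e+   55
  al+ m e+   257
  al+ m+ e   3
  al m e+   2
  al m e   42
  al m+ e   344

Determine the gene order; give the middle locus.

The two most frequent reciprocal classes, al+ m e+ and al m+ e, are the parental types, so the F1 was al+ m e+ / al m+ e.
The two rarest classes, al m e+ and al+ m+ e, are the double crossovers. Comparing them with the parentals, only the al allele has switched, so al is the middle locus and the order is m – al – e.

al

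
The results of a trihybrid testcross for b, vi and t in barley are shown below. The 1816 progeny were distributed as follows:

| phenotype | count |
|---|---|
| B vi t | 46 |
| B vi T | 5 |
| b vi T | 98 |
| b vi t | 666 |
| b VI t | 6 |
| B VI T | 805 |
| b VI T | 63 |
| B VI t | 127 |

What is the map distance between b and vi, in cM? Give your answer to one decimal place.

6.6 cM

The two most frequent reciprocal classes, b vi t and B VI T, are the parental types, so the F1 was b vi t / B VI T.
The two rarest classes, b VI t and B vi T, are the double crossovers. Comparing them with the parentals, only the vi allele has switched, so vi is the middle locus and the order is b – vi – t.
Crossovers in the b–vi interval produce the single-crossover classes B vi t and b VI T (46 + 63 = 109) plus the double crossovers (11).
RF(b–vi) = (109 + 11) / 1816 = 120/1816 = 0.0661 → 6.6 cM.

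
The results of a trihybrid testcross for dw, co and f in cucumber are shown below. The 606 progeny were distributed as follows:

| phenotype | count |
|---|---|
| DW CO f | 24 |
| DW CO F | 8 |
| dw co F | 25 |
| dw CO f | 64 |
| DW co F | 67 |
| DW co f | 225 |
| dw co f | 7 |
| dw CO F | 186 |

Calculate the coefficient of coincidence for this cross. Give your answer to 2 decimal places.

The two most frequent reciprocal classes, DW co f and dw CO F, are the parental types, so the F1 was DW co f / dw CO F.
The two rarest classes, dw co f and DW CO F, are the double crossovers. Comparing them with the parentals, only the dw allele has switched, so dw is the middle locus and the order is co – dw – f.
co–dw: (49 + 15)/606 = 0.1056; dw–f: (131 + 15)/606 = 0.2409.
Expected DCO frequency = 0.1056 × 0.2409 ≈ 0.02544; observed = 15/606 ≈ 0.02475.
Coefficient of coincidence = 0.02475/0.02544 ≈ 0.97.

0.97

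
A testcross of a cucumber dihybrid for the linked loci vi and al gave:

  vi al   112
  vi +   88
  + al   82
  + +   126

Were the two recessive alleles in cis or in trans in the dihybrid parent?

The two most frequent classes are + + (126) and vi al (112); these are the parental (non-recombinant) types.
So the F1 carried + + on one chromosome and vi al on the other — the recessive alleles are on the same chromosome (cis / coupling).

cis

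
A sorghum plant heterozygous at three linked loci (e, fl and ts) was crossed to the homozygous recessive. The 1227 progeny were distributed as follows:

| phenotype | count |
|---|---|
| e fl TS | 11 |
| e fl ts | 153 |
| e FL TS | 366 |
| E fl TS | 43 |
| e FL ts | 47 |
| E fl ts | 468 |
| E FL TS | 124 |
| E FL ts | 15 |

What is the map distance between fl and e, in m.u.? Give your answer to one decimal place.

24.7 m.u.

The two most frequent reciprocal classes, e FL TS and E fl ts, are the parental types, so the F1 was e FL TS / E fl ts.
The two rarest classes, e fl TS and E FL ts, are the double crossovers. Comparing them with the parentals, only the fl allele has switched, so fl is the middle locus and the order is ts – fl – e.
Crossovers in the fl–e interval produce the single-crossover classes E FL TS and e fl ts (124 + 153 = 277) plus the double crossovers (26).
RF(fl–e) = (277 + 26) / 1227 = 303/1227 = 0.2469 → 24.7 m.u.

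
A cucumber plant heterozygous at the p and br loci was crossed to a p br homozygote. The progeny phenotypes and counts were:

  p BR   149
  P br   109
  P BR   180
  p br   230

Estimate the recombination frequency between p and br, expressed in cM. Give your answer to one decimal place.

The two most frequent classes, P BR (180) and p br (230), are the parental types, so the F1 was P BR / p br.
The recombinant classes are P br and p BR: 109 + 149 = 258.
Recombination frequency = 258/668 = 0.3862 ≈ 38.6%, i.e. 38.6 cM.

38.6 cM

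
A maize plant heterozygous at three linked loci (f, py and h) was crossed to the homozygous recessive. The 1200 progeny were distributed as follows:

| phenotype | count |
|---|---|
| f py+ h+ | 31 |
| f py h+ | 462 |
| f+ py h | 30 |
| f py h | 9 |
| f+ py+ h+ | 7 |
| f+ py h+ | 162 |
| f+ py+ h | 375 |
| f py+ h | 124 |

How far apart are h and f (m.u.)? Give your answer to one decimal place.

25.2 m.u.

The two most frequent reciprocal classes, f py h+ and f+ py+ h, are the parental types, so the F1 was f py h+ / f+ py+ h.
The two rarest classes, f py h and f+ py+ h+, are the double crossovers. Comparing them with the parentals, only the h allele has switched, so h is the middle locus and the order is f – h – py.
Crossovers in the f–h interval produce the single-crossover classes f+ py h+ and f py+ h (162 + 124 = 286) plus the double crossovers (16).
RF(f–h) = (286 + 16) / 1200 = 302/1200 = 0.2517 → 25.2 m.u.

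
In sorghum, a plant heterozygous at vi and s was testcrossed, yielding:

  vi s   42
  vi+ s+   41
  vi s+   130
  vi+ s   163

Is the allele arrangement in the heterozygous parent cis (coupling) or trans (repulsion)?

The two most frequent classes are vi+ s (163) and vi s+ (130); these are the parental (non-recombinant) types.
So the F1 carried vi+ s on one chromosome and vi s+ on the other — the recessive alleles are on opposite chromosomes (trans / repulsion).

trans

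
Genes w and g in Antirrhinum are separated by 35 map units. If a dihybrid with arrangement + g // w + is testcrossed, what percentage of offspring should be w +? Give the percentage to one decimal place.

32.5%

A map distance of 35 map units corresponds to a recombination frequency of 0.350.
The F1 is + g / w +, so w + is a parental gamete class with expected frequency (1 − r)/2 = 0.650/2 = 0.3250.
That is 0.3250 = 32.5% of the progeny.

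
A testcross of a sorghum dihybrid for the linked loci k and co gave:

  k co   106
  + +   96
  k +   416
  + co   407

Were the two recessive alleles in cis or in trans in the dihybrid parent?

The two most frequent classes are + co (407) and k + (416); these are the parental (non-recombinant) types.
So the F1 carried + co on one chromosome and k + on the other — the recessive alleles are on opposite chromosomes (trans / repulsion).

trans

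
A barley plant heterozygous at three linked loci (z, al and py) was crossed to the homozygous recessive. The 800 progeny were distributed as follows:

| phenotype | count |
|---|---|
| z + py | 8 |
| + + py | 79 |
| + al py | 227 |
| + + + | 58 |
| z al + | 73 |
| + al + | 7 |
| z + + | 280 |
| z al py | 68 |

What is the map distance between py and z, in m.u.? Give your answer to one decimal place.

The two most frequent reciprocal classes, + al py and z + +, are the parental types, so the F1 was + al py / z + +.
The two rarest classes, + al + and z + py, are the double crossovers. Comparing them with the parentals, only the py allele has switched, so py is the middle locus and the order is al – py – z.
Crossovers in the py–z interval produce the single-crossover classes z al py and + + + (68 + 58 = 126) plus the double crossovers (15).
RF(py–z) = (126 + 15) / 800 = 141/800 = 0.1762 → 17.6 m.u.

17.6 m.u.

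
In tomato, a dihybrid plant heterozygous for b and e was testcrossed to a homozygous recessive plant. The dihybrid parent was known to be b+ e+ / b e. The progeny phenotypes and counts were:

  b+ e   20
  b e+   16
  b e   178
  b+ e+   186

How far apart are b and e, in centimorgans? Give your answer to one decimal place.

The recombinant classes are b+ e and b e+: 20 + 16 = 36.
Recombination frequency = 36/400 = 0.0900 ≈ 9.0%, i.e. 9.0 centimorgans.

9.0 centimorgans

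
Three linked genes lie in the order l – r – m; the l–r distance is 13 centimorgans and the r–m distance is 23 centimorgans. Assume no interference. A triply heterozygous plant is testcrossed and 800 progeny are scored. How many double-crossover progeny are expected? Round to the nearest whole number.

24

Map distances give recombination frequencies of 0.130 and 0.230 for the two intervals.
With no interference, expected double-crossover frequency = 0.130 × 0.230 = 0.02990.
Expected number = 0.02990 × 800 = 23.92 ≈ 24.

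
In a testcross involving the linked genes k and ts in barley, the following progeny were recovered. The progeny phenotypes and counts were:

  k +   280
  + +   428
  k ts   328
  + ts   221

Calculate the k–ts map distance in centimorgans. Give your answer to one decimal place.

The two most frequent classes, + + (428) and k ts (328), are the parental types, so the F1 was + + / k ts.
The recombinant classes are + ts and k +: 221 + 280 = 501.
Recombination frequency = 501/1257 = 0.3986 ≈ 39.9%, i.e. 39.9 centimorgans.

39.9 centimorgans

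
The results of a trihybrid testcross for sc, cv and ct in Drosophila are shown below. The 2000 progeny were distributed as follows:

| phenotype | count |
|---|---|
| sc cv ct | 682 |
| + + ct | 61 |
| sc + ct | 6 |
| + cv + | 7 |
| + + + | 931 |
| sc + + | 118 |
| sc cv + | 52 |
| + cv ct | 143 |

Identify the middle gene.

The two most frequent reciprocal classes, + + + and sc cv ct, are the parental types, so the F1 was + + + / sc cv ct.
The two rarest classes, + cv + and sc + ct, are the double crossovers. Comparing them with the parentals, only the cv allele has switched, so cv is the middle locus and the order is ct – cv – sc.

cv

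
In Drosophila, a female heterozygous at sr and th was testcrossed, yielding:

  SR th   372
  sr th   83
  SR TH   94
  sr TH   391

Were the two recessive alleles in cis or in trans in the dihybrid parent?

trans

The two most frequent classes are SR th (372) and sr TH (391); these are the parental (non-recombinant) types.
So the F1 carried SR th on one chromosome and sr TH on the other — the recessive alleles are on opposite chromosomes (trans / repulsion).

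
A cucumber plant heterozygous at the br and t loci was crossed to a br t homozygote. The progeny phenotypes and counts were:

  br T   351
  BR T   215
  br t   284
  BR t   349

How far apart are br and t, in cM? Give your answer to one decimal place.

41.6 cM

The two most frequent classes, BR t (349) and br T (351), are the parental types, so the F1 was BR t / br T.
The recombinant classes are BR T and br t: 215 + 284 = 499.
Recombination frequency = 499/1199 = 0.4162 ≈ 41.6%, i.e. 41.6 cM.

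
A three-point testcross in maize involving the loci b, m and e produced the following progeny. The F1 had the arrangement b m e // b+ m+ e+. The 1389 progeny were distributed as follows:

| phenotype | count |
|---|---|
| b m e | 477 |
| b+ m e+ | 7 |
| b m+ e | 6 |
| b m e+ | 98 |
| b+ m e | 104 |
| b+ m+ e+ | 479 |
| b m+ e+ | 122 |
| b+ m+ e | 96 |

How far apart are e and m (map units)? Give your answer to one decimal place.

The two rarest classes, b m+ e and b+ m e+, are the double crossovers. Comparing them with the parentals, only the m allele has switched, so m is the middle locus and the order is e – m – b.
Crossovers in the e–m interval produce the single-crossover classes b m e+ and b+ m+ e (98 + 96 = 194) plus the double crossovers (13).
RF(e–m) = (194 + 13) / 1389 = 207/1389 = 0.1490 → 14.9 map units.

14.9 map units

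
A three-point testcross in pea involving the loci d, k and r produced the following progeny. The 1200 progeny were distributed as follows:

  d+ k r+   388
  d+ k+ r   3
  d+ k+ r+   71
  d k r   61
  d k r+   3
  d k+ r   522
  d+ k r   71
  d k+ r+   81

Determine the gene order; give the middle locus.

d

The two most frequent reciprocal classes, d k+ r and d+ k r+, are the parental types, so the F1 was d k+ r / d+ k r+.
The two rarest classes, d+ k+ r and d k r+, are the double crossovers. Comparing them with the parentals, only the d allele has switched, so d is the middle locus and the order is k – d – r.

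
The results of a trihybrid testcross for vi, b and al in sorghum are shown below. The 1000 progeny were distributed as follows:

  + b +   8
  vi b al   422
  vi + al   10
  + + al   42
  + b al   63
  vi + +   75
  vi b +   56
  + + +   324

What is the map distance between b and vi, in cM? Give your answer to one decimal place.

The two most frequent reciprocal classes, + + + and vi b al, are the parental types, so the F1 was + + + / vi b al.
The two rarest classes, + b + and vi + al, are the double crossovers. Comparing them with the parentals, only the b allele has switched, so b is the middle locus and the order is al – b – vi.
Crossovers in the b–vi interval produce the single-crossover classes vi + + and + b al (75 + 63 = 138) plus the double crossovers (18).
RF(b–vi) = (138 + 18) / 1000 = 156/1000 = 0.1560 → 15.6 cM.

15.6 cM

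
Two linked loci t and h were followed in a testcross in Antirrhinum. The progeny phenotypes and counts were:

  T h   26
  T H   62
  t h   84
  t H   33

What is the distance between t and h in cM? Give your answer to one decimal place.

28.8 cM

The two most frequent classes, T H (62) and t h (84), are the parental types, so the F1 was T H / t h.
The recombinant classes are T h and t H: 26 + 33 = 59.
Recombination frequency = 59/205 = 0.2878 ≈ 28.8%, i.e. 28.8 cM.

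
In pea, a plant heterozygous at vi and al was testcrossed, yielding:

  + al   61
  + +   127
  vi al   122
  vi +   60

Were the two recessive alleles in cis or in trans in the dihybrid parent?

The two most frequent classes are + + (127) and vi al (122); these are the parental (non-recombinant) types.
So the F1 carried + + on one chromosome and vi al on the other — the recessive alleles are on the same chromosome (cis / coupling).

cis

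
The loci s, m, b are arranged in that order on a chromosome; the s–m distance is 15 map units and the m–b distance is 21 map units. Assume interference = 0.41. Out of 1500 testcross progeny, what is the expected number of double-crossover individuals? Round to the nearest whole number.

Map distances give recombination frequencies of 0.150 and 0.210 for the two intervals.
With interference 0.41 (so coincidence = 0.59), expected double-crossover frequency = 0.150 × 0.210 × 0.59 = 0.01859.
Expected number = 0.01859 × 1500 = 27.88 ≈ 28.

28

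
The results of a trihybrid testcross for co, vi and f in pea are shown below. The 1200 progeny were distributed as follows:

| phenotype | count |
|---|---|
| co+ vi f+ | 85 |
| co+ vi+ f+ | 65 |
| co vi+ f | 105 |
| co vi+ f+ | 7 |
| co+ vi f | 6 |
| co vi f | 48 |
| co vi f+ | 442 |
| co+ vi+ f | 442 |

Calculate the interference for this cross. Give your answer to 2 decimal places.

0.39

The two most frequent reciprocal classes, co+ vi+ f and co vi f+, are the parental types, so the F1 was co+ vi+ f / co vi f+.
The two rarest classes, co+ vi f and co vi+ f+, are the double crossovers. Comparing them with the parentals, only the vi allele has switched, so vi is the middle locus and the order is f – vi – co.
f–vi: (113 + 13)/1200 = 0.1050; vi–co: (190 + 13)/1200 = 0.1692.
Expected DCO frequency = 0.1050 × 0.1692 ≈ 0.01777; observed = 13/1200 ≈ 0.01083.
Coefficient of coincidence = 0.01083/0.01777 ≈ 0.61; interference = 1 − 0.61 = 0.39.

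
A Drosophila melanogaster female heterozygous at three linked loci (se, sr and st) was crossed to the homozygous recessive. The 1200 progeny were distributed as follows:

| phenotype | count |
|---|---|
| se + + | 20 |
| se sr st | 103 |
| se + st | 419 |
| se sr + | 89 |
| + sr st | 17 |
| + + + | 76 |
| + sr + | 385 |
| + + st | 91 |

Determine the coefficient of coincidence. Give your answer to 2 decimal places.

The two most frequent reciprocal classes, se + st and + sr +, are the parental types, so the F1 was se + st / + sr +.
The two rarest classes, se + + and + sr st, are the double crossovers. Comparing them with the parentals, only the st allele has switched, so st is the middle locus and the order is se – st – sr.
se–st: (180 + 37)/1200 = 0.1808; st–sr: (179 + 37)/1200 = 0.1800.
Expected DCO frequency = 0.1808 × 0.1800 ≈ 0.03254; observed = 37/1200 ≈ 0.03083.
Coefficient of coincidence = 0.03083/0.03254 ≈ 0.95.

0.95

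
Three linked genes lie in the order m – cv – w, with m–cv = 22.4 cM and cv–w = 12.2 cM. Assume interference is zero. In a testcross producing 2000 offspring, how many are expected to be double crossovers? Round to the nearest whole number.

Map distances give recombination frequencies of 0.224 and 0.122 for the two intervals.
With no interference, expected double-crossover frequency = 0.224 × 0.122 = 0.02733.
Expected number = 0.02733 × 2000 = 54.66 ≈ 55.

55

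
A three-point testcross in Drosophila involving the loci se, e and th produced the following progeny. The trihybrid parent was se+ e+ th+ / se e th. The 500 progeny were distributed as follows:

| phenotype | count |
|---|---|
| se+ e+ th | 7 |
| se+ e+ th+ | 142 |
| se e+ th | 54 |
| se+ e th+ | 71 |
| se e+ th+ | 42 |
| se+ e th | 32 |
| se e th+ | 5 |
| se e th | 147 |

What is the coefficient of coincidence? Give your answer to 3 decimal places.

0.509

The two rarest classes, se+ e+ th and se e th+, are the double crossovers. Comparing them with the parentals, only the th allele has switched, so th is the middle locus and the order is e – th – se.
e–th: (125 + 12)/500 = 0.2740; th–se: (74 + 12)/500 = 0.1720.
Expected DCO frequency = 0.2740 × 0.1720 ≈ 0.04713; observed = 12/500 ≈ 0.02400.
Coefficient of coincidence = 0.02400/0.04713 ≈ 0.509.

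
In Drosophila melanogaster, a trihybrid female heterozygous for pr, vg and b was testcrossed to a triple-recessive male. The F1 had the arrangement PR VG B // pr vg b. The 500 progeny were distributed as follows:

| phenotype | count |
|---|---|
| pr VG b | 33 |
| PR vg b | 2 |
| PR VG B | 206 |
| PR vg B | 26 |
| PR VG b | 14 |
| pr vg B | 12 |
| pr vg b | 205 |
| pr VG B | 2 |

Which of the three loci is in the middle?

The two rarest classes, pr VG B and PR vg b, are the double crossovers. Comparing them with the parentals, only the pr allele has switched, so pr is the middle locus and the order is b – pr – vg.

pr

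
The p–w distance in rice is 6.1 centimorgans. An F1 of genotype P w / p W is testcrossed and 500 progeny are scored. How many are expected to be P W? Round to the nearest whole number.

A map distance of 6.1 centimorgans corresponds to a recombination frequency of 0.061.
The F1 is P w / p W, so P W is a recombinant gamete class with expected frequency r/2 = 0.061/2 = 0.0305.
Expected number = 0.0305 × 500 = 15.25 ≈ 15.

15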